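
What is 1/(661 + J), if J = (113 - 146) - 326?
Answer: 1/302 ≈ 0.0033113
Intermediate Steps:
J = -359 (J = -33 - 326 = -359)
1/(661 + J) = 1/(661 - 359) = 1/302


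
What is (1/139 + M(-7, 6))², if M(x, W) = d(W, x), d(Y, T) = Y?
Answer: 697225/19321 ≈ 36.086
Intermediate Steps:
M(x, W) = W
(1/139 + M(-7, 6))² = (1/139 + 6)² = (835/139)² = 697225/19321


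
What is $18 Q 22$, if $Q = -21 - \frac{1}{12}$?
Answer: $-8349$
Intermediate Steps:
$Q = - \frac{253}{12}$ ($Q = -21 - \frac{1}{12} = - \frac{253}{12} \approx -21.083$)
$18 Q 22 = 18 \left(- \frac{253}{12}\right) 22 = \left(- \frac{759}{2}\right) 22 = -8349$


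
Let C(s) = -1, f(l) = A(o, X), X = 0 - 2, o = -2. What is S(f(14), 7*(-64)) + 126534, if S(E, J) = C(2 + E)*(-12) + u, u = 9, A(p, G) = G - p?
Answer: 126555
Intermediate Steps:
X = -2
f(l) = 0 (f(l) = -2 - 1*(-2) = -2 + 2 = 0)
S(E, J) = 21 (S(E, J) = -1*(-12) + 9 = 12 + 9 = 21)
S(f(14), 7*(-64)) + 126534 = 21 + 126534 = 126555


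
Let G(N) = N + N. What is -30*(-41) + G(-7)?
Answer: 1216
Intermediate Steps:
G(N) = 2*N
-30*(-41) + G(-7) = -30*(-41) + 2*(-7) = 1230 - 14 = 1216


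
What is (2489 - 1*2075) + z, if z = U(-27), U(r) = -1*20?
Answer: 394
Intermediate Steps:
U(r) = -20
z = -20
(2489 - 1*2075) + z = (2489 - 1*2075) - 20 = (2489 - 2075) - 20 = 414 - 20 = 394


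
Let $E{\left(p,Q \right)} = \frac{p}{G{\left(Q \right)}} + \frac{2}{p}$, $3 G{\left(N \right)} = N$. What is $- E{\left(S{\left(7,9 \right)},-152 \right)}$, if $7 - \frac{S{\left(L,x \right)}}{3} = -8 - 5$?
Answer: $\frac{328}{285} \approx 1.1509$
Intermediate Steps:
$S{\left(L,x \right)} = 60$ ($S{\left(L,x \right)} = 21 - 3 \left(-8 - 5\right) = 21 - -39 = 21 + 39 = 60$)
$G{\left(N \right)} = \frac{N}{3}$
$E{\left(p,Q \right)} = \frac{2}{p} + \frac{3 p}{Q}$ ($E{\left(p,Q \right)} = \frac{p}{\frac{1}{3} Q} + \frac{2}{p} = p \frac{3}{Q} + \frac{2}{p} = \frac{3 p}{Q} + \frac{2}{p} = \frac{2}{p} + \frac{3 p}{Q}$)
$- E{\left(S{\left(7,9 \right)},-152 \right)} = - (\frac{2}{60} + 3 \cdot 60 \frac{1}{-152}) = - (2 \cdot \frac{1}{60} + 3 \cdot 60 \left(- \frac{1}{152}\right)) = - (\frac{1}{30} - \frac{45}{38}) = \left(-1\right) \left(- \frac{328}{285}\right) = \frac{328}{285}$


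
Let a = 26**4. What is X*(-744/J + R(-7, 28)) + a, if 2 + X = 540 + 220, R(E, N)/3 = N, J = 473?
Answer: 245702552/473 ≈ 5.1946e+5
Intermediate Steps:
R(E, N) = 3*N
a = 456976
X = 758 (X = -2 + (540 + 220) = -2 + 760 = 758)
X*(-744/J + R(-7, 28)) + a = 758*(-744/473 + 3*28) + 456976 = 758*(-744*1/473 + 84) + 456976 = 758*(-744/473 + 84) + 456976 = 758*(38988/473) + 456976 = 29552904/473 + 456976 = 245702552/473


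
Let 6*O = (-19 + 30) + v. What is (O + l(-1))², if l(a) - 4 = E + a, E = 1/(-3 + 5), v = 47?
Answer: 6241/36 ≈ 173.36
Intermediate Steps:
O = 29/3 (O = ((-19 + 30) + 47)/6 = (11 + 47)/6 = (⅙)*58 = 29/3 ≈ 9.6667)
E = ½ (E = 1/2 = ½ ≈ 0.50000)
l(a) = 9/2 + a (l(a) = 4 + (½ + a) = 9/2 + a)
(O + l(-1))² = (29/3 + (9/2 - 1))² = (29/3 + 7/2)² = (79/6)² = 6241/36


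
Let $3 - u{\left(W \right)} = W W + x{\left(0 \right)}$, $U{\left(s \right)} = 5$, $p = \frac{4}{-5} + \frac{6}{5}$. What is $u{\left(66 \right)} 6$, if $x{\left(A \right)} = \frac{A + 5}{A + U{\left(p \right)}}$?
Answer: $-26124$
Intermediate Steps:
$p = \frac{2}{5}$ ($p = 4 \left(- \frac{1}{5}\right) + 6 \cdot \frac{1}{5} = - \frac{4}{5} + \frac{6}{5} = \frac{2}{5} \approx 0.4$)
$x{\left(A \right)} = 1$ ($x{\left(A \right)} = \frac{A + 5}{A + 5} = \frac{5 + A}{5 + A} = 1$)
$u{\left(W \right)} = 2 - W^{2}$ ($u{\left(W \right)} = 3 - \left(W W + 1\right) = 3 - \left(W^{2} + 1\right) = 3 - \left(1 + W^{2}\right) = 2 - W^{2}$)
$u{\left(66 \right)} 6 = \left(2 - 66^{2}\right) 6 = \left(2 - 4356\right) 6 = \left(-4354\right) 6 = -26124$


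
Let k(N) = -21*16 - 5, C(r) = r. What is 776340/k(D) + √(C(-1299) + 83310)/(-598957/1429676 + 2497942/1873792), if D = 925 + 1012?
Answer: -776340/341 + 334864431424*√82011/306115861481 ≈ -1963.4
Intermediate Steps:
D = 1937
k(N) = -341 (k(N) = -336 - 5 = -341)
776340/k(D) + √(C(-1299) + 83310)/(-598957/1429676 + 2497942/1873792) = 776340/(-341) + √(-1299 + 83310)/(-598957/1429676 + 2497942/1873792) = 776340*(-1/341) + √82011/(-598957*1/1429676 + 2497942*(1/1873792)) = -776340/341 + √82011/(-598957/1429676 + 1248971/936896) = -776340/341 + √82011/(306115861481/334864431424) = -776340/341 + √82011*(334864431424/306115861481) = -776340/341 + 334864431424*√82011/306115861481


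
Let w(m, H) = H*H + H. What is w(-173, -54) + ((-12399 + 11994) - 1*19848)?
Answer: -17391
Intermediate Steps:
w(m, H) = H + H**2 (w(m, H) = H**2 + H = H + H**2)
w(-173, -54) + ((-12399 + 11994) - 1*19848) = -54*(1 - 54) + ((-12399 + 11994) - 1*19848) = -54*(-53) + (-405 - 19848) = 2862 - 20253 = -17391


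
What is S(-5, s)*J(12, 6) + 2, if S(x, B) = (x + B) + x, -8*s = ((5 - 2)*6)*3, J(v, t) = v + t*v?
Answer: -1405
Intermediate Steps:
s = -27/4 (s = -(5 - 2)*6*3/8 = -3*6*3/8 = -9*3/4 = -⅛*54 = -27/4 ≈ -6.7500)
S(x, B) = B + 2*x (S(x, B) = (B + x) + x = B + 2*x)
S(-5, s)*J(12, 6) + 2 = (-27/4 + 2*(-5))*(12*(1 + 6)) + 2 = (-27/4 - 10)*(12*7) + 2 = -67/4*84 + 2 = -1407 + 2 = -1405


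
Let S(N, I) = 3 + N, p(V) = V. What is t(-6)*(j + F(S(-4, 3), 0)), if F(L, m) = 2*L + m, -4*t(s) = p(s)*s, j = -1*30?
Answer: 288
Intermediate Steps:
j = -30
t(s) = -s**2/4 (t(s) = -s*s/4 = -s**2/4)
F(L, m) = m + 2*L
t(-6)*(j + F(S(-4, 3), 0)) = (-1/4*(-6)**2)*(-30 + (0 + 2*(3 - 4))) = (-1/4*36)*(-30 + (0 + 2*(-1))) = -9*(-30 + (0 - 2)) = -9*(-30 - 2) = -9*(-32) = 288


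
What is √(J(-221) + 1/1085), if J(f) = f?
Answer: 2*I*√65041410/1085 ≈ 14.866*I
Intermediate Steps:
√(J(-221) + 1/1085) = √(-221 + 1/1085) = √(-239784/1085) = 2*I*√65041410/1085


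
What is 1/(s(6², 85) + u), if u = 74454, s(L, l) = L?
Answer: 1/74490 ≈ 1.3425e-5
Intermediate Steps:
1/(s(6², 85) + u) = 1/(6² + 74454) = 1/(36 + 74454) = 1/74490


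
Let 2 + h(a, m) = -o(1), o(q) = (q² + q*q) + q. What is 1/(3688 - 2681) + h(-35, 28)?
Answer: -5034/1007 ≈ -4.9990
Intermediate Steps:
o(q) = q + 2*q² (o(q) = (q² + q²) + q = 2*q² + q = q + 2*q²)
h(a, m) = -5 (h(a, m) = -2 - (1 + 2*1) = -2 - (1 + 2) = -2 - 3 = -5)
1/(3688 - 2681) + h(-35, 28) = 1/(3688 - 2681) - 5 = 1/1007 - 5 = -5034/1007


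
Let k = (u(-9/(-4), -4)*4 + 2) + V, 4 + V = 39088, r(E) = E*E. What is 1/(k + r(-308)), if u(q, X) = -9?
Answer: 1/133914 ≈ 7.4675e-6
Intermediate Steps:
r(E) = E²
V = 39084 (V = -4 + 39088 = 39084)
k = 39050 (k = (-9*4 + 2) + 39084 = (-36 + 2) + 39084 = -34 + 39084 = 39050)
1/(k + r(-308)) = 1/(39050 + (-308)²) = 1/(39050 + 94864) = 1/133914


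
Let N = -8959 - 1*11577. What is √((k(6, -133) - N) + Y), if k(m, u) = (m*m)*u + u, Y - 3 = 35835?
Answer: 3*√5717 ≈ 226.83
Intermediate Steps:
Y = 35838 (Y = 3 + 35835 = 35838)
k(m, u) = u + u*m² (k(m, u) = m²*u + u = u*m² + u = u + u*m²)
N = -20536 (N = -8959 - 11577 = -20536)
√((k(6, -133) - N) + Y) = √((-133*(1 + 6²) - 1*(-20536)) + 35838) = √((-133*(1 + 36) + 20536) + 35838) = √((-133*37 + 20536) + 35838) = √((-4921 + 20536) + 35838) = √(15615 + 35838) = √51453 = 3*√5717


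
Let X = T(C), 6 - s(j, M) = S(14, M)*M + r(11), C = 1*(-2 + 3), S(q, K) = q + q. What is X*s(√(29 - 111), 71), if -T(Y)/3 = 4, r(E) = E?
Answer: 23916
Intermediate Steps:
S(q, K) = 2*q
C = 1 (C = 1*1 = 1)
T(Y) = -12 (T(Y) = -3*4 = -12)
s(j, M) = -5 - 28*M (s(j, M) = 6 - ((2*14)*M + 11) = 6 - (28*M + 11) = 6 - (11 + 28*M) = 6 + (-11 - 28*M) = -5 - 28*M)
X = -12
X*s(√(29 - 111), 71) = -12*(-5 - 28*71) = -12*(-5 - 1988) = -12*(-1993) = 23916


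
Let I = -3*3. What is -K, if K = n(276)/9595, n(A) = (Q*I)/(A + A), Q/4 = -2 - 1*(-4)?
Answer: 3/220685 ≈ 1.3594e-5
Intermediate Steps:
Q = 8 (Q = 4*(-2 - 1*(-4)) = 4*(-2 + 4) = 4*2 = 8)
I = -9
n(A) = -36/A (n(A) = (8*(-9))/(A + A) = -72*1/(2*A) = -36/A)
K = -3/220685 (K = -36/276/9595 = -36*1/276*(1/9595) = -3/23*1/9595 = -3/220685 ≈ -1.3594e-5)
-K = -1*(-3/220685) = 3/220685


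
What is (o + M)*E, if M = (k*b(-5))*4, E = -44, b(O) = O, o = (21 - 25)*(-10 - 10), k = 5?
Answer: 880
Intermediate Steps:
o = 80 (o = -4*(-20) = 80)
M = -100 (M = (5*(-5))*4 = -25*4 = -100)
(o + M)*E = (80 - 100)*(-44) = -20*(-44) = 880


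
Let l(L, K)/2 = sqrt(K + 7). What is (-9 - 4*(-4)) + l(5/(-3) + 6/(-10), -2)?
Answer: 7 + 2*sqrt(5) ≈ 11.472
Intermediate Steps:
l(L, K) = 2*sqrt(7 + K) (l(L, K) = 2*sqrt(K + 7) = 2*sqrt(7 + K))
(-9 - 4*(-4)) + l(5/(-3) + 6/(-10), -2) = (-9 - 4*(-4)) + 2*sqrt(7 - 2) = (-9 + 16) + 2*sqrt(5) = 7 + 2*sqrt(5)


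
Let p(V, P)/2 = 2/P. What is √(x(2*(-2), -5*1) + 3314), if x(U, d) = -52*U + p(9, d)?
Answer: √88030/5 ≈ 59.340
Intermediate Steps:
p(V, P) = 4/P (p(V, P) = 2*(2/P) = 4/P)
x(U, d) = -52*U + 4/d
√(x(2*(-2), -5*1) + 3314) = √((-104*(-2) + 4/((-5*1))) + 3314) = √((-52*(-4) + 4/(-5)) + 3314) = √((208 + 4*(-⅕)) + 3314) = √((208 - ⅘) + 3314) = √(1036/5 + 3314) = √(17606/5) = √88030/5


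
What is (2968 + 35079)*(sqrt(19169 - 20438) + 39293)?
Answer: 1494980771 + 114141*I*sqrt(141) ≈ 1.495e+9 + 1.3554e+6*I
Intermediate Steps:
(2968 + 35079)*(sqrt(19169 - 20438) + 39293) = 38047*(sqrt(-1269) + 39293) = 38047*(3*I*sqrt(141) + 39293) = 38047*(39293 + 3*I*sqrt(141)) = 1494980771 + 114141*I*sqrt(141)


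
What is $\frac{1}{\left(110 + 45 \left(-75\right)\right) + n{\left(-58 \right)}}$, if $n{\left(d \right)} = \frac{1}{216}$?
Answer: $- \frac{216}{705239} \approx -0.00030628$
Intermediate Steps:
$n{\left(d \right)} = \frac{1}{216}$
$\frac{1}{\left(110 + 45 \left(-75\right)\right) + n{\left(-58 \right)}} = \frac{1}{\left(110 + 45 \left(-75\right)\right) + \frac{1}{216}} = \frac{1}{\left(110 - 3375\right) + \frac{1}{216}} = \frac{1}{-3265 + \frac{1}{216}} = \frac{1}{- \frac{705239}{216}} = - \frac{216}{705239}$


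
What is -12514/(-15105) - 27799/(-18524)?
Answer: 651713231/279805020 ≈ 2.3292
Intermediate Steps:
-12514/(-15105) - 27799/(-18524) = -12514*(-1/15105) - 27799*(-1/18524) = 12514/15105 + 27799/18524 = 651713231/279805020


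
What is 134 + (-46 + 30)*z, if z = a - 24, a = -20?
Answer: 838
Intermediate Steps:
z = -44 (z = -20 - 24 = -44)
134 + (-46 + 30)*z = 134 + (-46 + 30)*(-44) = 134 - 16*(-44) = 134 + 704 = 838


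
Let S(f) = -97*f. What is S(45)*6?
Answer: -26190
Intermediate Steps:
S(45)*6 = -97*45*6 = -4365*6 = -26190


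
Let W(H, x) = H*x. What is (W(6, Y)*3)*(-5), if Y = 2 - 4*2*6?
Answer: 4140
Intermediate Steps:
Y = -46 (Y = 2 - 8*6 = 2 - 48 = -46)
(W(6, Y)*3)*(-5) = ((6*(-46))*3)*(-5) = -276*3*(-5) = -828*(-5) = 4140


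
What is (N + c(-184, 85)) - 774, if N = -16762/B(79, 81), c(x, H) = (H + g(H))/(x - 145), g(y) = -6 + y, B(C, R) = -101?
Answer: -20221112/33229 ≈ -608.54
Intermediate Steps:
c(x, H) = (-6 + 2*H)/(-145 + x) (c(x, H) = (H + (-6 + H))/(x - 145) = (-6 + 2*H)/(-145 + x))
N = 16762/101 (N = -16762/(-101) = -16762*(-1/101) = 16762/101 ≈ 165.96)
(N + c(-184, 85)) - 774 = (16762/101 + 2*(-3 + 85)/(-145 - 184)) - 774 = (16762/101 + 2*82/(-329)) - 774 = (16762/101 + 2*(-1/329)*82) - 774 = (16762/101 - 164/329) - 774 = 5498134/33229 - 774 = -20221112/33229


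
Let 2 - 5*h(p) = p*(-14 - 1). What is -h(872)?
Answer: -13082/5 ≈ -2616.4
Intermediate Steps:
h(p) = 2/5 + 3*p (h(p) = 2/5 - p*(-14 - 1)/5 = 2/5 - p*(-15)/5 = 2/5 - (-3)*p = 2/5 + 3*p)
-h(872) = -(2/5 + 3*872) = -(2/5 + 2616) = -1*13082/5 = -13082/5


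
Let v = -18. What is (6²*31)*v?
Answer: -20088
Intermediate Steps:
(6²*31)*v = (6²*31)*(-18) = (36*31)*(-18) = 1116*(-18) = -20088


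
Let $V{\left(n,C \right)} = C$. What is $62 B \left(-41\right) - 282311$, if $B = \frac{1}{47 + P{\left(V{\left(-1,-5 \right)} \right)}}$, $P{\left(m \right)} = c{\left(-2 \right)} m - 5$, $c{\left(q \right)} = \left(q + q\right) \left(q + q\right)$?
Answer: $- \frac{5362638}{19} \approx -2.8224 \cdot 10^{5}$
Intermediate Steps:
$c{\left(q \right)} = 4 q^{2}$ ($c{\left(q \right)} = 2 q 2 q = 4 q^{2}$)
$P{\left(m \right)} = -5 + 16 m$ ($P{\left(m \right)} = 4 \left(-2\right)^{2} m - 5 = 4 \cdot 4 m - 5 = 16 m - 5 = -5 + 16 m$)
$B = - \frac{1}{38}$ ($B = \frac{1}{47 + \left(-5 + 16 \left(-5\right)\right)} = \frac{1}{47 - 85} = \frac{1}{-38} = - \frac{1}{38} \approx -0.026316$)
$62 B \left(-41\right) - 282311 = 62 \left(- \frac{1}{38}\right) \left(-41\right) - 282311 = \left(- \frac{31}{19}\right) \left(-41\right) - 282311 = \frac{1271}{19} - 282311 = - \frac{5362638}{19}$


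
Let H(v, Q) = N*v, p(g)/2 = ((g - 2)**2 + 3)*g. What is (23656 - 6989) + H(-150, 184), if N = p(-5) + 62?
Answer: 85367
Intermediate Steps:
p(g) = 2*g*(3 + (-2 + g)**2) (p(g) = 2*(((g - 2)**2 + 3)*g) = 2*(((-2 + g)**2 + 3)*g) = 2*((3 + (-2 + g)**2)*g) = 2*(g*(3 + (-2 + g)**2)) = 2*g*(3 + (-2 + g)**2))
N = -458 (N = 2*(-5)*(3 + (-2 - 5)**2) + 62 = 2*(-5)*(3 + (-7)**2) + 62 = 2*(-5)*(3 + 49) + 62 = 2*(-5)*52 + 62 = -520 + 62 = -458)
H(v, Q) = -458*v
(23656 - 6989) + H(-150, 184) = (23656 - 6989) - 458*(-150) = 16667 + 68700 = 85367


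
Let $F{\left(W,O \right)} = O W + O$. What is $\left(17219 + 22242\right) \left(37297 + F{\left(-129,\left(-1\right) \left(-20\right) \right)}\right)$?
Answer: $1370756757$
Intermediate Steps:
$F{\left(W,O \right)} = O + O W$
$\left(17219 + 22242\right) \left(37297 + F{\left(-129,\left(-1\right) \left(-20\right) \right)}\right) = \left(17219 + 22242\right) \left(37297 + \left(-1\right) \left(-20\right) \left(1 - 129\right)\right) = 39461 \left(37297 + 20 \left(-128\right)\right) = 39461 \left(37297 - 2560\right) = 39461 \cdot 34737 = 1370756757$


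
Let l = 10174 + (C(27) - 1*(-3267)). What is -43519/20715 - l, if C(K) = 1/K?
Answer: -2506271411/186435 ≈ -13443.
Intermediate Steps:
l = 362908/27 (l = 10174 + (1/27 - 1*(-3267)) = 10174 + (1/27 + 3267) = 10174 + 88210/27 = 362908/27 ≈ 13441.)
-43519/20715 - l = -43519/20715 - 1*362908/27 = -43519*1/20715 - 362908/27 = -43519/20715 - 362908/27 = -2506271411/186435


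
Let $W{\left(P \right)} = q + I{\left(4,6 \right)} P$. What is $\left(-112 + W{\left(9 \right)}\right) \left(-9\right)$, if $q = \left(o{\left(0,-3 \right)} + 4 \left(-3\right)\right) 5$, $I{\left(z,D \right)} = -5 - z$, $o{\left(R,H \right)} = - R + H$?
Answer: $2412$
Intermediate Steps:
$o{\left(R,H \right)} = H - R$
$q = -75$ ($q = \left(\left(-3 - 0\right) + 4 \left(-3\right)\right) 5 = \left(\left(-3 + 0\right) - 12\right) 5 = \left(-3 - 12\right) 5 = \left(-15\right) 5 = -75$)
$W{\left(P \right)} = -75 - 9 P$ ($W{\left(P \right)} = -75 + \left(-5 - 4\right) P = -75 - 9 P$)
$\left(-112 + W{\left(9 \right)}\right) \left(-9\right) = \left(-112 - 156\right) \left(-9\right) = \left(-268\right) \left(-9\right) = 2412$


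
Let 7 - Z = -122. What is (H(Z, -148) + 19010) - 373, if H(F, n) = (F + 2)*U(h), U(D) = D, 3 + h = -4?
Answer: 17720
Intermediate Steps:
h = -7 (h = -3 - 4 = -7)
Z = 129 (Z = 7 - 1*(-122) = 7 + 122 = 129)
H(F, n) = -14 - 7*F (H(F, n) = (F + 2)*(-7) = (2 + F)*(-7) = -14 - 7*F)
(H(Z, -148) + 19010) - 373 = ((-14 - 7*129) + 19010) - 373 = ((-14 - 903) + 19010) - 373 = (-917 + 19010) - 373 = 18093 - 373 = 17720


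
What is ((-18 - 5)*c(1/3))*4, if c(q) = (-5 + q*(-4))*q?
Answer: 1748/9 ≈ 194.22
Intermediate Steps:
c(q) = q*(-5 - 4*q) (c(q) = (-5 - 4*q)*q = q*(-5 - 4*q))
((-18 - 5)*c(1/3))*4 = ((-18 - 5)*(-1/3*(5 + 4*(1/3))))*4 = -(-23)*1*(⅓)*(5 + 4*(1*(⅓)))*4 = -(-23)*(5 + 4*(⅓))/3*4 = -(-23)*(5 + 4/3)/3*4 = -(-23)*19/(3*3)*4 = -23*(-19/9)*4 = (437/9)*4 = 1748/9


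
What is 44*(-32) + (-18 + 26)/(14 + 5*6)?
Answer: -15486/11 ≈ -1407.8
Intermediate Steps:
44*(-32) + (-18 + 26)/(14 + 5*6) = -1408 + 8/(14 + 30) = -1408 + 8/44 = -1408 + 8*(1/44) = -1408 + 2/11 = -15486/11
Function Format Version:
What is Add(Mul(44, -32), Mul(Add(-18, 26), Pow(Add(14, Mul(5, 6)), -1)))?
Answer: Rational(-15486, 11) ≈ -1407.8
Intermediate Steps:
Add(Mul(44, -32), Mul(Add(-18, 26), Pow(Add(14, Mul(5, 6)), -1))) = Add(-1408, Mul(8, Pow(Add(14, 30), -1))) = Add(-1408, Mul(8, Pow(44, -1))) = Add(-1408, Mul(8, Rational(1, 44))) = Add(-1408, Rational(2, 11)) = Rational(-15486, 11)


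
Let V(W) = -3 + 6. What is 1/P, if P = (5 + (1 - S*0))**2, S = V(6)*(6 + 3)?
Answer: 1/36 ≈ 0.027778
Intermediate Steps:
V(W) = 3
S = 27 (S = 3*(6 + 3) = 3*9 = 27)
P = 36 (P = (5 + (1 - 27*0))**2 = (5 + (1 - 1*0))**2 = (5 + (1 + 0))**2 = (5 + 1)**2 = 6**2 = 36)
1/P = 1/36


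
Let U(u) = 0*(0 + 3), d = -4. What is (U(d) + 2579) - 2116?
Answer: 463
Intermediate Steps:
U(u) = 0 (U(u) = 0*3 = 0)
(U(d) + 2579) - 2116 = (0 + 2579) - 2116 = 2579 - 2116 = 463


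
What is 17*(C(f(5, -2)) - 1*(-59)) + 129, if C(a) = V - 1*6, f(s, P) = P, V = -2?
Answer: 996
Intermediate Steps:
C(a) = -8 (C(a) = -2 - 1*6 = -2 - 6 = -8)
17*(C(f(5, -2)) - 1*(-59)) + 129 = 17*(-8 - 1*(-59)) + 129 = 17*(-8 + 59) + 129 = 17*51 + 129 = 867 + 129 = 996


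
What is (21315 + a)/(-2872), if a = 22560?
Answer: -43875/2872 ≈ -15.277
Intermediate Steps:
(21315 + a)/(-2872) = (21315 + 22560)/(-2872) = 43875*(-1/2872) = -43875/2872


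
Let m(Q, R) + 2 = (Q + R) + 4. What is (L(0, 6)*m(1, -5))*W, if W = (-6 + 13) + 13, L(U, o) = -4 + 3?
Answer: 40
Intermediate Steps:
m(Q, R) = 2 + Q + R (m(Q, R) = -2 + ((Q + R) + 4) = -2 + (4 + Q + R) = 2 + Q + R)
L(U, o) = -1
W = 20 (W = 7 + 13 = 20)
(L(0, 6)*m(1, -5))*W = -(2 + 1 - 5)*20 = -1*(-2)*20 = 2*20 = 40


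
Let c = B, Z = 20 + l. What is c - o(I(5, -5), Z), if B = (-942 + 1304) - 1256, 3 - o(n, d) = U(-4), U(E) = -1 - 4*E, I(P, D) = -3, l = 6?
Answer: -882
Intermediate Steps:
Z = 26 (Z = 20 + 6 = 26)
o(n, d) = -12 (o(n, d) = 3 - (-1 - 4*(-4)) = 3 - (-1 + 16) = 3 - 1*15 = 3 - 15 = -12)
B = -894 (B = 362 - 1256 = -894)
c = -894
c - o(I(5, -5), Z) = -894 - 1*(-12) = -894 + 12 = -882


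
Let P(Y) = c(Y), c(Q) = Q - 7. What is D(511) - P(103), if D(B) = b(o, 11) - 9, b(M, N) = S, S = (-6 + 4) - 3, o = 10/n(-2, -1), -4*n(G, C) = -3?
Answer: -110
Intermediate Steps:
n(G, C) = 3/4 (n(G, C) = -1/4*(-3) = 3/4)
c(Q) = -7 + Q
o = 40/3 (o = 10/(3/4) = 10*(4/3) = 40/3 ≈ 13.333)
P(Y) = -7 + Y
S = -5 (S = -2 - 3 = -5)
b(M, N) = -5
D(B) = -14 (D(B) = -5 - 9 = -14)
D(511) - P(103) = -14 - (-7 + 103) = -14 - 1*96 = -14 - 96 = -110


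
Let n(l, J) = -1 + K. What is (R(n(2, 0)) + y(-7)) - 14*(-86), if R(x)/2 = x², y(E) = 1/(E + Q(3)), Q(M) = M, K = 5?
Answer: 4943/4 ≈ 1235.8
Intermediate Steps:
n(l, J) = 4 (n(l, J) = -1 + 5 = 4)
y(E) = 1/(3 + E) (y(E) = 1/(E + 3) = 1/(3 + E))
R(x) = 2*x²
(R(n(2, 0)) + y(-7)) - 14*(-86) = (2*4² + 1/(3 - 7)) - 14*(-86) = (2*16 + 1/(-4)) + 1204 = (32 - ¼) + 1204 = 127/4 + 1204 = 4943/4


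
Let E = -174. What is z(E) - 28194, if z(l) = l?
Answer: -28368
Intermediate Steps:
z(E) - 28194 = -174 - 28194 = -28368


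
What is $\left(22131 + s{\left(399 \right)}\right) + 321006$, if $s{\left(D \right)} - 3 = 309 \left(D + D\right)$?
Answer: $589722$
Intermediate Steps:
$s{\left(D \right)} = 3 + 618 D$ ($s{\left(D \right)} = 3 + 309 \left(D + D\right) = 3 + 309 \cdot 2 D = 3 + 618 D$)
$\left(22131 + s{\left(399 \right)}\right) + 321006 = \left(22131 + \left(3 + 618 \cdot 399\right)\right) + 321006 = \left(22131 + \left(3 + 246582\right)\right) + 321006 = \left(22131 + 246585\right) + 321006 = 268716 + 321006 = 589722$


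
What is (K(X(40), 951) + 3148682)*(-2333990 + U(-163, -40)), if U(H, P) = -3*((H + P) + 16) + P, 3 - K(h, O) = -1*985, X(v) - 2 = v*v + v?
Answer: -7349657305230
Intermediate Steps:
X(v) = 2 + v + v**2 (X(v) = 2 + (v*v + v) = 2 + (v**2 + v) = 2 + (v + v**2) = 2 + v + v**2)
K(h, O) = 988 (K(h, O) = 3 - (-1)*985 = 3 - 1*(-985) = 3 + 985 = 988)
U(H, P) = -48 - 3*H - 2*P (U(H, P) = -3*(16 + H + P) + P = (-48 - 3*H - 3*P) + P = -48 - 3*H - 2*P)
(K(X(40), 951) + 3148682)*(-2333990 + U(-163, -40)) = (988 + 3148682)*(-2333990 + (-48 - 3*(-163) - 2*(-40))) = 3149670*(-2333990 + (-48 + 489 + 80)) = 3149670*(-2333990 + 521) = 3149670*(-2333469) = -7349657305230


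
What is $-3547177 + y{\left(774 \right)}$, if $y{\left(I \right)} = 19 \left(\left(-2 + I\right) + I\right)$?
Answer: $-3517803$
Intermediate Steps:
$y{\left(I \right)} = -38 + 38 I$ ($y{\left(I \right)} = 19 \left(-2 + 2 I\right) = -38 + 38 I$)
$-3547177 + y{\left(774 \right)} = -3547177 + \left(-38 + 38 \cdot 774\right) = -3547177 + \left(-38 + 29412\right) = -3547177 + 29374 = -3517803$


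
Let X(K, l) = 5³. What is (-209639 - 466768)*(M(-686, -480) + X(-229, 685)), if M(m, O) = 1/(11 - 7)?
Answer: -338879907/4 ≈ -8.4720e+7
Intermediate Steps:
X(K, l) = 125
M(m, O) = ¼ (M(m, O) = 1/4 = ¼)
(-209639 - 466768)*(M(-686, -480) + X(-229, 685)) = (-209639 - 466768)*(¼ + 125) = -676407*501/4 = -338879907/4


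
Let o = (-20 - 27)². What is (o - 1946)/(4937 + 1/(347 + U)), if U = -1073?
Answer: 190938/3584261 ≈ 0.053271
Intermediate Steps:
o = 2209 (o = (-47)² = 2209)
(o - 1946)/(4937 + 1/(347 + U)) = (2209 - 1946)/(4937 + 1/(347 - 1073)) = 263/(4937 + 1/(-726)) = 263/(4937 - 1/726) = 263/(3584261/726) = 263*(726/3584261) = 190938/3584261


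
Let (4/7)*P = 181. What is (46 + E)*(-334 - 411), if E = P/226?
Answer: -31923995/904 ≈ -35314.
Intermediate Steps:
P = 1267/4 (P = (7/4)*181 = 1267/4 ≈ 316.75)
E = 1267/904 (E = (1267/4)/226 = (1267/4)*(1/226) = 1267/904 ≈ 1.4015)
(46 + E)*(-334 - 411) = (46 + 1267/904)*(-334 - 411) = (42851/904)*(-745) = -31923995/904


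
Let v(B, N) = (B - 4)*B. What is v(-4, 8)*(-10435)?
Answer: -333920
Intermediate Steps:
v(B, N) = B*(-4 + B) (v(B, N) = (-4 + B)*B = B*(-4 + B))
v(-4, 8)*(-10435) = -4*(-4 - 4)*(-10435) = -4*(-8)*(-10435) = 32*(-10435) = -333920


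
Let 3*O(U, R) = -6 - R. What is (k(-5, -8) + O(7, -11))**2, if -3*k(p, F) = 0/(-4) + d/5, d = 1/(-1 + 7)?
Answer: 22201/8100 ≈ 2.7409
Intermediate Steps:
O(U, R) = -2 - R/3 (O(U, R) = (-6 - R)/3 = -2 - R/3)
d = 1/6 ≈ 0.16667
k(p, F) = -1/90 (k(p, F) = -(0/(-4) + (1/6)/5)/3 = -(0*(-1/4) + (1/6)*(1/5))/3 = -(0 + 1/30)/3 = -1/3*1/30 = -1/90)
(k(-5, -8) + O(7, -11))**2 = (-1/90 + (-2 - 1/3*(-11)))**2 = (-1/90 + (-2 + 11/3))**2 = (-1/90 + 5/3)**2 = (149/90)**2 = 22201/8100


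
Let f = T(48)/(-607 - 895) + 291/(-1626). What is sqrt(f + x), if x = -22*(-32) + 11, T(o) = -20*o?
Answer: sqrt(118539724939406)/407042 ≈ 26.748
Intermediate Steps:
x = 715 (x = 704 + 11 = 715)
f = 187313/407042 (f = (-20*48)/(-607 - 895) + 291/(-1626) = -960/(-1502) + 291*(-1/1626) = -960*(-1/1502) - 97/542 = 480/751 - 97/542 = 187313/407042 ≈ 0.46018)
sqrt(f + x) = sqrt(187313/407042 + 715) = sqrt(291222343/407042) = sqrt(118539724939406)/407042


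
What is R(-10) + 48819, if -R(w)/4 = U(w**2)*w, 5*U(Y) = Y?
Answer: 49619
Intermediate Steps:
U(Y) = Y/5
R(w) = -4*w**3/5 (R(w) = -4*w**2/5*w = -4*w**3/5)
R(-10) + 48819 = -4/5*(-10)**3 + 48819 = -4/5*(-1000) + 48819 = 800 + 48819 = 49619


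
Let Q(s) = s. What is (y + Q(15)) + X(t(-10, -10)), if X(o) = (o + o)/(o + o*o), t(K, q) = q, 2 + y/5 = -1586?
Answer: -71327/9 ≈ -7925.2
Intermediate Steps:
y = -7940 (y = -10 + 5*(-1586) = -10 - 7930 = -7940)
X(o) = 2*o/(o + o**2) (X(o) = (2*o)/(o + o**2) = 2*o/(o + o**2))
(y + Q(15)) + X(t(-10, -10)) = (-7940 + 15) + 2/(1 - 10) = -7925 + 2/(-9) = -7925 + 2*(-1/9) = -7925 - 2/9 = -71327/9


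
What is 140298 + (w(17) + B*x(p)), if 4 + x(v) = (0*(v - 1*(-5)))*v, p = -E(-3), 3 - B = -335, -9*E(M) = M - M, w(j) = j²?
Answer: 139235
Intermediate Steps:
E(M) = 0 (E(M) = -(M - M)/9 = -⅑*0 = 0)
B = 338 (B = 3 - 1*(-335) = 3 + 335 = 338)
p = 0 (p = -1*0 = 0)
x(v) = -4 (x(v) = -4 + (0*(v - 1*(-5)))*v = -4 + (0*(v + 5))*v = -4 + (0*(5 + v))*v = -4 + 0*v = -4 + 0 = -4)
140298 + (w(17) + B*x(p)) = 140298 + (17² + 338*(-4)) = 140298 + (289 - 1352) = 140298 - 1063 = 139235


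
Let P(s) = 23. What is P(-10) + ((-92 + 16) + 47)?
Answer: -6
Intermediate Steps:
P(-10) + ((-92 + 16) + 47) = 23 + ((-92 + 16) + 47) = 23 + (-76 + 47) = 23 - 29 = -6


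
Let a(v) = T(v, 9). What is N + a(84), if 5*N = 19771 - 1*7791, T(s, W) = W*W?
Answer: 2477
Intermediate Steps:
T(s, W) = W**2
a(v) = 81 (a(v) = 9**2 = 81)
N = 2396 (N = (19771 - 1*7791)/5 = (19771 - 7791)/5 = (1/5)*11980 = 2396)
N + a(84) = 2396 + 81 = 2477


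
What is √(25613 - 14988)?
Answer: 25*√17 ≈ 103.08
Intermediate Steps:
√(25613 - 14988) = √10625 = 25*√17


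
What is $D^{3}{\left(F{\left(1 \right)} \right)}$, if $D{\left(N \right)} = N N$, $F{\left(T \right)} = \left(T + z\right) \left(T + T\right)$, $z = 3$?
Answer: $262144$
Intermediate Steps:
$F{\left(T \right)} = 2 T \left(3 + T\right)$ ($F{\left(T \right)} = \left(T + 3\right) \left(T + T\right) = \left(3 + T\right) 2 T = 2 T \left(3 + T\right)$)
$D{\left(N \right)} = N^{2}$
$D^{3}{\left(F{\left(1 \right)} \right)} = \left(\left(2 \cdot 1 \left(3 + 1\right)\right)^{2}\right)^{3} = \left(\left(2 \cdot 1 \cdot 4\right)^{2}\right)^{3} = \left(8^{2}\right)^{3} = 64^{3} = 262144$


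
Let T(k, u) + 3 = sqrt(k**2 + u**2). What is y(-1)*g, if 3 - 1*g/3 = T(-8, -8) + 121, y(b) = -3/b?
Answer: -1035 - 72*sqrt(2) ≈ -1136.8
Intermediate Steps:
T(k, u) = -3 + sqrt(k**2 + u**2)
g = -345 - 24*sqrt(2) (g = 9 - 3*((-3 + sqrt((-8)**2 + (-8)**2)) + 121) = 9 - 3*((-3 + sqrt(64 + 64)) + 121) = 9 - 3*((-3 + sqrt(128)) + 121) = 9 - 3*((-3 + 8*sqrt(2)) + 121) = 9 - 3*(118 + 8*sqrt(2)) = 9 + (-354 - 24*sqrt(2)) = -345 - 24*sqrt(2) ≈ -378.94)
y(-1)*g = (-3/(-1))*(-345 - 24*sqrt(2)) = (-3*(-1))*(-345 - 24*sqrt(2)) = 3*(-345 - 24*sqrt(2)) = -1035 - 72*sqrt(2)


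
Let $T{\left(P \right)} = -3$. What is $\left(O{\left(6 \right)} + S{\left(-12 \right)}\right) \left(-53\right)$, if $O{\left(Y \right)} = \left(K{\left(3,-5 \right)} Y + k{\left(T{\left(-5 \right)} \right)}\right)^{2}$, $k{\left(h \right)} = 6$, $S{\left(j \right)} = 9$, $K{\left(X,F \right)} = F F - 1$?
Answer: $-1192977$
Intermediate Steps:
$K{\left(X,F \right)} = -1 + F^{2}$ ($K{\left(X,F \right)} = F^{2} - 1 = -1 + F^{2}$)
$O{\left(Y \right)} = \left(6 + 24 Y\right)^{2}$ ($O{\left(Y \right)} = \left(\left(-1 + \left(-5\right)^{2}\right) Y + 6\right)^{2} = \left(\left(-1 + 25\right) Y + 6\right)^{2} = \left(24 Y + 6\right)^{2} = \left(6 + 24 Y\right)^{2}$)
$\left(O{\left(6 \right)} + S{\left(-12 \right)}\right) \left(-53\right) = \left(36 \left(1 + 4 \cdot 6\right)^{2} + 9\right) \left(-53\right) = \left(36 \left(1 + 24\right)^{2} + 9\right) \left(-53\right) = \left(36 \cdot 25^{2} + 9\right) \left(-53\right) = \left(36 \cdot 625 + 9\right) \left(-53\right) = \left(22500 + 9\right) \left(-53\right) = 22509 \left(-53\right) = -1192977$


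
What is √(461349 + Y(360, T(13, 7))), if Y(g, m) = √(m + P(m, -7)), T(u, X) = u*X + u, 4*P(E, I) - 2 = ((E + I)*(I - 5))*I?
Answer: √(1845396 + 2*√8566)/2 ≈ 679.26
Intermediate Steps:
P(E, I) = ½ + I*(-5 + I)*(E + I)/4 (P(E, I) = ½ + (((E + I)*(I - 5))*I)/4 = ½ + (((E + I)*(-5 + I))*I)/4 = ½ + (((-5 + I)*(E + I))*I)/4 = ½ + (I*(-5 + I)*(E + I))/4 = ½ + I*(-5 + I)*(E + I)/4)
T(u, X) = u + X*u (T(u, X) = X*u + u = u + X*u)
Y(g, m) = √(-293/2 + 22*m) (Y(g, m) = √(m + (½ - 5/4*(-7)² + (¼)*(-7)³ - 5/4*m*(-7) + (¼)*m*(-7)²)) = √(m + (½ - 5/4*49 + (¼)*(-343) + 35*m/4 + (¼)*m*49)) = √(m + (½ - 245/4 - 343/4 + 35*m/4 + 49*m/4)) = √(m + (-293/2 + 21*m)) = √(-293/2 + 22*m))
√(461349 + Y(360, T(13, 7))) = √(461349 + √(-586 + 88*(13*(1 + 7)))/2) = √(461349 + √(-586 + 88*(13*8))/2) = √(461349 + √(-586 + 88*104)/2) = √(461349 + √(-586 + 9152)/2) = √(461349 + √8566/2)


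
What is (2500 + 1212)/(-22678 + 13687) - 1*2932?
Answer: -26365324/8991 ≈ -2932.4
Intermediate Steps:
(2500 + 1212)/(-22678 + 13687) - 1*2932 = 3712/(-8991) - 2932 = 3712*(-1/8991) - 2932 = -3712/8991 - 2932 = -26365324/8991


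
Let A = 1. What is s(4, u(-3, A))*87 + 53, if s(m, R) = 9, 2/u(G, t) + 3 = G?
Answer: 836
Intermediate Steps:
u(G, t) = 2/(-3 + G)
s(4, u(-3, A))*87 + 53 = 9*87 + 53 = 783 + 53 = 836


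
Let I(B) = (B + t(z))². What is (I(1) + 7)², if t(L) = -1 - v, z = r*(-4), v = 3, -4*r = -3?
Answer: 256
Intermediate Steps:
r = ¾ (r = -¼*(-3) = ¾ ≈ 0.75000)
z = -3 (z = (¾)*(-4) = -3)
t(L) = -4 (t(L) = -1 - 1*3 = -1 - 3 = -4)
I(B) = (-4 + B)² (I(B) = (B - 4)² = (-4 + B)²)
(I(1) + 7)² = ((-4 + 1)² + 7)² = ((-3)² + 7)² = (9 + 7)² = 16² = 256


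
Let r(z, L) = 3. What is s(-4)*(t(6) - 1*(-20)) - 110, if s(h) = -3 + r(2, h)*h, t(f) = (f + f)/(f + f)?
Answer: -425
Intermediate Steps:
t(f) = 1 (t(f) = (2*f)/((2*f)) = (2*f)*(1/(2*f)) = 1)
s(h) = -3 + 3*h
s(-4)*(t(6) - 1*(-20)) - 110 = (-3 + 3*(-4))*(1 - 1*(-20)) - 110 = (-3 - 12)*(1 + 20) - 110 = -15*21 - 110 = -315 - 110 = -425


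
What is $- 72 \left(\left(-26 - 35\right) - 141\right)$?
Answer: $14544$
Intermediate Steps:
$- 72 \left(\left(-26 - 35\right) - 141\right) = - 72 \left(-61 - 141\right) = \left(-72\right) \left(-202\right) = 14544$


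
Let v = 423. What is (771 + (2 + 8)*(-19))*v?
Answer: 245763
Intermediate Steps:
(771 + (2 + 8)*(-19))*v = (771 + (2 + 8)*(-19))*423 = (771 + 10*(-19))*423 = (771 - 190)*423 = 581*423 = 245763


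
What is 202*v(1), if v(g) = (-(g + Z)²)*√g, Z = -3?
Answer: -808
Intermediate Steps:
v(g) = -√g*(-3 + g)² (v(g) = (-(g - 3)²)*√g = (-(-3 + g)²)*√g = -√g*(-3 + g)²)
202*v(1) = 202*(-√1*(-3 + 1)²) = 202*(-1*1*(-2)²) = 202*(-1*1*4) = 202*(-4) = -808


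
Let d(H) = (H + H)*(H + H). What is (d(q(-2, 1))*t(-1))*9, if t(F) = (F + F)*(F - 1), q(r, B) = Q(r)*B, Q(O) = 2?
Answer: 576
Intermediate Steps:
q(r, B) = 2*B
t(F) = 2*F*(-1 + F) (t(F) = (2*F)*(-1 + F) = 2*F*(-1 + F))
d(H) = 4*H² (d(H) = (2*H)*(2*H) = 4*H²)
(d(q(-2, 1))*t(-1))*9 = ((4*(2*1)²)*(2*(-1)*(-1 - 1)))*9 = ((4*2²)*(2*(-1)*(-2)))*9 = ((4*4)*4)*9 = (16*4)*9 = 64*9 = 576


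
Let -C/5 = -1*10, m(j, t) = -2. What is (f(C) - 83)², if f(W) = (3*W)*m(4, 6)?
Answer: 146689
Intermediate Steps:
C = 50 (C = -(-5)*10 = -5*(-10) = 50)
f(W) = -6*W (f(W) = (3*W)*(-2) = -6*W)
(f(C) - 83)² = (-6*50 - 83)² = (-300 - 83)² = (-383)² = 146689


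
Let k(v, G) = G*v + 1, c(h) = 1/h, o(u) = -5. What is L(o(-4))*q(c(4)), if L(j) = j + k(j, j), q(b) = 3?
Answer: 63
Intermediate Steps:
c(h) = 1/h
k(v, G) = 1 + G*v
L(j) = 1 + j + j**2 (L(j) = j + (1 + j*j) = j + (1 + j**2) = 1 + j + j**2)
L(o(-4))*q(c(4)) = (1 - 5 + (-5)**2)*3 = (1 - 5 + 25)*3 = 21*3 = 63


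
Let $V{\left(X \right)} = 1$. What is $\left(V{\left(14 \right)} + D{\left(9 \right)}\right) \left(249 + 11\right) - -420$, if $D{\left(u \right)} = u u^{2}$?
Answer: $190220$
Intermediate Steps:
$D{\left(u \right)} = u^{3}$
$\left(V{\left(14 \right)} + D{\left(9 \right)}\right) \left(249 + 11\right) - -420 = \left(1 + 9^{3}\right) \left(249 + 11\right) - -420 = \left(1 + 729\right) 260 + 420 = 730 \cdot 260 + 420 = 189800 + 420 = 190220$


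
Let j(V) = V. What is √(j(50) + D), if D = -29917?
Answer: I*√29867 ≈ 172.82*I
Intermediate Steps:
√(j(50) + D) = √(50 - 29917) = √(-29867) = I*√29867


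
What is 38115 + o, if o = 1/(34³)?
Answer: 1498071961/39304 ≈ 38115.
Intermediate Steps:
o = 1/39304 ≈ 2.5443e-5
38115 + o = 38115 + 1/39304 = 1498071961/39304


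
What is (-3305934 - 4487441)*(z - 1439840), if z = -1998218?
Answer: 26794075265750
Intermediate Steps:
(-3305934 - 4487441)*(z - 1439840) = (-3305934 - 4487441)*(-1998218 - 1439840) = -7793375*(-3438058) = 26794075265750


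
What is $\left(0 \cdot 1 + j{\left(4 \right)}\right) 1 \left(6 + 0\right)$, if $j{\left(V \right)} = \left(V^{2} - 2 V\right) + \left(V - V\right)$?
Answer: $48$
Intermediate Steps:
$j{\left(V \right)} = V^{2} - 2 V$ ($j{\left(V \right)} = \left(V^{2} - 2 V\right) + 0 = V^{2} - 2 V$)
$\left(0 \cdot 1 + j{\left(4 \right)}\right) 1 \left(6 + 0\right) = \left(0 \cdot 1 + 4 \left(-2 + 4\right)\right) 1 \left(6 + 0\right) = \left(0 + 4 \cdot 2\right) 1 \cdot 6 = \left(0 + 8\right) 1 \cdot 6 = 8 \cdot 1 \cdot 6 = 8 \cdot 6 = 48$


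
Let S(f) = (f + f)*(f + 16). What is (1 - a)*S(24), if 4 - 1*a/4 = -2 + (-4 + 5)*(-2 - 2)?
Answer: -74880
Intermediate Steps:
S(f) = 2*f*(16 + f) (S(f) = (2*f)*(16 + f) = 2*f*(16 + f))
a = 40 (a = 16 - 4*(-2 + (-4 + 5)*(-2 - 2)) = 16 - 4*(-2 + 1*(-4)) = 16 - 4*(-2 - 4) = 16 - 4*(-6) = 16 + 24 = 40)
(1 - a)*S(24) = (1 - 1*40)*(2*24*(16 + 24)) = (1 - 40)*(2*24*40) = -39*1920 = -74880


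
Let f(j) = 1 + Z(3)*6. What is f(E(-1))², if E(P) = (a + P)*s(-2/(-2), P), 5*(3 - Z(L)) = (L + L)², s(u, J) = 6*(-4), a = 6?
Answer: 14641/25 ≈ 585.64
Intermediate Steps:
s(u, J) = -24
Z(L) = 3 - 4*L²/5 (Z(L) = 3 - (L + L)²/5 = 3 - 4*L²/5)
E(P) = -144 - 24*P (E(P) = (6 + P)*(-24) = -144 - 24*P)
f(j) = -121/5 (f(j) = 1 + (3 - ⅘*3²)*6 = 1 + (3 - ⅘*9)*6 = 1 + (3 - 36/5)*6 = 1 - 21/5*6 = 1 - 126/5 = -121/5)
f(E(-1))² = (-121/5)² = 14641/25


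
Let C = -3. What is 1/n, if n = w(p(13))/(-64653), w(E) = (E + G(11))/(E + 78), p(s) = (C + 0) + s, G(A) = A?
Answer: -1896488/7 ≈ -2.7093e+5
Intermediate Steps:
p(s) = -3 + s (p(s) = (-3 + 0) + s = -3 + s)
w(E) = (11 + E)/(78 + E) (w(E) = (E + 11)/(E + 78) = (11 + E)/(78 + E))
n = -7/1896488 (n = ((11 + (-3 + 13))/(78 + (-3 + 13)))/(-64653) = ((11 + 10)/(78 + 10))*(-1/64653) = (21/88)*(-1/64653) = -7/1896488 ≈ -3.6910e-6)
1/n = 1/(-7/1896488) = -1896488/7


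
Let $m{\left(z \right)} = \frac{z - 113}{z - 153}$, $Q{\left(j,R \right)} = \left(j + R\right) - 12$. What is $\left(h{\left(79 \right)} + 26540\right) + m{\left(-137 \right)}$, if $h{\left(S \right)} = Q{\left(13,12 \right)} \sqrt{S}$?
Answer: $\frac{769685}{29} + 13 \sqrt{79} \approx 26656.0$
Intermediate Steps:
$Q{\left(j,R \right)} = -12 + R + j$ ($Q{\left(j,R \right)} = \left(R + j\right) - 12 = -12 + R + j$)
$m{\left(z \right)} = \frac{-113 + z}{-153 + z}$
$h{\left(S \right)} = 13 \sqrt{S}$ ($h{\left(S \right)} = \left(-12 + 12 + 13\right) \sqrt{S} = 13 \sqrt{S}$)
$\left(h{\left(79 \right)} + 26540\right) + m{\left(-137 \right)} = \left(13 \sqrt{79} + 26540\right) + \frac{-113 - 137}{-153 - 137} = \left(26540 + 13 \sqrt{79}\right) + \frac{1}{-290} \left(-250\right) = \left(26540 + 13 \sqrt{79}\right) - - \frac{25}{29} = \left(26540 + 13 \sqrt{79}\right) + \frac{25}{29} = \frac{769685}{29} + 13 \sqrt{79}$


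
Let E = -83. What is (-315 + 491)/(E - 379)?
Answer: -8/21 ≈ -0.38095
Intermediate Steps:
(-315 + 491)/(E - 379) = (-315 + 491)/(-83 - 379) = 176/(-462) = 176*(-1/462) = -8/21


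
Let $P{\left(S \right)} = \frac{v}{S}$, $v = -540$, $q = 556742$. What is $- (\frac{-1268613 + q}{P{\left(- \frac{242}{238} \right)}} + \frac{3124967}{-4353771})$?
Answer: $\frac{125072977186627}{93257774820} \approx 1341.2$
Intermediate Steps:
$P{\left(S \right)} = - \frac{540}{S}$
$- (\frac{-1268613 + q}{P{\left(- \frac{242}{238} \right)}} + \frac{3124967}{-4353771}) = - (\frac{-1268613 + 556742}{\left(-540\right) \frac{1}{\left(-242\right) \frac{1}{238}}} + \frac{3124967}{-4353771}) = - (- \frac{711871}{\left(-540\right) \frac{1}{\left(-242\right) \frac{1}{238}}} + 3124967 \left(- \frac{1}{4353771}\right)) = - (- \frac{711871}{\left(-540\right) \frac{1}{- \frac{121}{119}}} - \frac{3124967}{4353771}) = - (- \frac{711871}{\left(-540\right) \left(- \frac{119}{121}\right)} - \frac{3124967}{4353771}) = - (- \frac{711871}{\frac{64260}{121}} - \frac{3124967}{4353771}) = - (\left(-711871\right) \frac{121}{64260} - \frac{3124967}{4353771}) = - (- \frac{86136391}{64260} - \frac{3124967}{4353771}) = \left(-1\right) \left(- \frac{125072977186627}{93257774820}\right) = \frac{125072977186627}{93257774820}$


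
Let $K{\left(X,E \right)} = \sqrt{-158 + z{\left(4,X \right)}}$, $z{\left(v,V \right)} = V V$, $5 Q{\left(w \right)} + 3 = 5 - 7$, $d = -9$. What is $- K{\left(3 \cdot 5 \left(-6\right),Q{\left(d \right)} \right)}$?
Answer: $- 19 \sqrt{22} \approx -89.118$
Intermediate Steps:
$Q{\left(w \right)} = -1$ ($Q{\left(w \right)} = - \frac{3}{5} + \frac{5 - 7}{5} = - \frac{3}{5} + \frac{1}{5} \left(-2\right) = - \frac{3}{5} - \frac{2}{5} = -1$)
$z{\left(v,V \right)} = V^{2}$
$K{\left(X,E \right)} = \sqrt{-158 + X^{2}}$
$- K{\left(3 \cdot 5 \left(-6\right),Q{\left(d \right)} \right)} = - \sqrt{-158 + \left(3 \cdot 5 \left(-6\right)\right)^{2}} = - \sqrt{-158 + \left(15 \left(-6\right)\right)^{2}} = - \sqrt{-158 + \left(-90\right)^{2}} = - \sqrt{-158 + 8100} = - \sqrt{7942} = - 19 \sqrt{22}$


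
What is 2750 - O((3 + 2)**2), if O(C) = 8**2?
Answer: 2686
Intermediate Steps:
O(C) = 64
2750 - O((3 + 2)**2) = 2750 - 1*64 = 2750 - 64 = 2686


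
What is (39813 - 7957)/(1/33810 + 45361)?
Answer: 1077051360/1533655411 ≈ 0.70228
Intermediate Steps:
(39813 - 7957)/(1/33810 + 45361) = 31856/(1/33810 + 45361) = 31856/(1533655411/33810) = 31856*(33810/1533655411) = 1077051360/1533655411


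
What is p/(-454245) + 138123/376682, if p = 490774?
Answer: -122124049733/171105915090 ≈ -0.71373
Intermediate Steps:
p/(-454245) + 138123/376682 = 490774/(-454245) + 138123/376682 = 490774*(-1/454245) + 138123*(1/376682) = -490774/454245 + 138123/376682 = -122124049733/171105915090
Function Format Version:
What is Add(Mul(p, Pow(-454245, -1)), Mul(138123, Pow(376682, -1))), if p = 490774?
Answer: Rational(-122124049733, 171105915090) ≈ -0.71373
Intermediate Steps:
Add(Mul(p, Pow(-454245, -1)), Mul(138123, Pow(376682, -1))) = Add(Mul(490774, Pow(-454245, -1)), Mul(138123, Pow(376682, -1))) = Add(Mul(490774, Rational(-1, 454245)), Mul(138123, Rational(1, 376682))) = Add(Rational(-490774, 454245), Rational(138123, 376682)) = Rational(-122124049733, 171105915090)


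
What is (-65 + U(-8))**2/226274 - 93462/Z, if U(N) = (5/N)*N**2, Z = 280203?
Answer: -6019594171/21134217874 ≈ -0.28483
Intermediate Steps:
U(N) = 5*N
(-65 + U(-8))**2/226274 - 93462/Z = (-65 + 5*(-8))**2/226274 - 93462/280203 = (-65 - 40)**2*(1/226274) - 93462*1/280203 = (-105)**2*(1/226274) - 31154/93401 = 11025*(1/226274) - 31154/93401 = 11025/226274 - 31154/93401 = -6019594171/21134217874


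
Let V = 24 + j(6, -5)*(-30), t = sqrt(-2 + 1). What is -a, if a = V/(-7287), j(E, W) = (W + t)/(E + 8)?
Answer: 81/17003 - 5*I/17003 ≈ 0.0047639 - 0.00029407*I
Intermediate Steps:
t = I (t = sqrt(-1) = I ≈ 1.0*I)
j(E, W) = (I + W)/(8 + E) (j(E, W) = (W + I)/(E + 8) = (I + W)/(8 + E))
V = 243/7 - 15*I/7 (V = 24 + ((I - 5)/(8 + 6))*(-30) = 24 + ((-5 + I)/14)*(-30) = 24 + (-5/14 + I/14)*(-30) = 24 + (75/7 - 15*I/7) = 243/7 - 15*I/7 ≈ 34.714 - 2.1429*I)
a = -81/17003 + 5*I/17003 (a = (243/7 - 15*I/7)/(-7287) = (243/7 - 15*I/7)*(-1/7287) = -81/17003 + 5*I/17003 ≈ -0.0047639 + 0.00029407*I)
-a = -(-81/17003 + 5*I/17003) = 81/17003 - 5*I/17003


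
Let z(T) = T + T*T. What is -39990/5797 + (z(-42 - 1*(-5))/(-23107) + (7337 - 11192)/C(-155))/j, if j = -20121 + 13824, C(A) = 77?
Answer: -8927837371/1295685413 ≈ -6.8904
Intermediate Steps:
z(T) = T + T²
j = -6297
-39990/5797 + (z(-42 - 1*(-5))/(-23107) + (7337 - 11192)/C(-155))/j = -39990/5797 + (((-42 - 1*(-5))*(1 + (-42 - 1*(-5))))/(-23107) + (7337 - 11192)/77)/(-6297) = -39990*1/5797 + (((-42 + 5)*(1 + (-42 + 5)))*(-1/23107) - 3855*1/77)*(-1/6297) = -1290/187 + (-37*(1 - 37)*(-1/23107) - 3855/77)*(-1/6297) = -1290/187 + (-37*(-36)*(-1/23107) - 3855/77)*(-1/6297) = -1290/187 + (1332*(-1/23107) - 3855/77)*(-1/6297) = -1290/187 + (-1332/23107 - 3855/77)*(-1/6297) = -1290/187 - 1820001/36311*(-1/6297) = -1290/187 + 606667/76216789 = -8927837371/1295685413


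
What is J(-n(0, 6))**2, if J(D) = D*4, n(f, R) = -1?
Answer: 16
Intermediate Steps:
J(D) = 4*D
J(-n(0, 6))**2 = (4*(-1*(-1)))**2 = (4*1)**2 = 4**2 = 16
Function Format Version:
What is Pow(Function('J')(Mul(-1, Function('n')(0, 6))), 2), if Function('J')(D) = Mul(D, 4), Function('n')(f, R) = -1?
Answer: 16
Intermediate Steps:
Function('J')(D) = Mul(4, D)
Pow(Function('J')(Mul(-1, Function('n')(0, 6))), 2) = Pow(Mul(4, Mul(-1, -1)), 2) = Pow(Mul(4, 1), 2) = Pow(4, 2) = 16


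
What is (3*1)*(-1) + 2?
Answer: -1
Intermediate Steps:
(3*1)*(-1) + 2 = 3*(-1) + 2 = -3 + 2 = -1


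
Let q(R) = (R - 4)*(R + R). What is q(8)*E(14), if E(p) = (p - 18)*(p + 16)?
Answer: -7680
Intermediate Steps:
E(p) = (-18 + p)*(16 + p)
q(R) = 2*R*(-4 + R) (q(R) = (-4 + R)*(2*R) = 2*R*(-4 + R))
q(8)*E(14) = (2*8*(-4 + 8))*(-288 + 14² - 2*14) = (2*8*4)*(-288 + 196 - 28) = 64*(-120) = -7680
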